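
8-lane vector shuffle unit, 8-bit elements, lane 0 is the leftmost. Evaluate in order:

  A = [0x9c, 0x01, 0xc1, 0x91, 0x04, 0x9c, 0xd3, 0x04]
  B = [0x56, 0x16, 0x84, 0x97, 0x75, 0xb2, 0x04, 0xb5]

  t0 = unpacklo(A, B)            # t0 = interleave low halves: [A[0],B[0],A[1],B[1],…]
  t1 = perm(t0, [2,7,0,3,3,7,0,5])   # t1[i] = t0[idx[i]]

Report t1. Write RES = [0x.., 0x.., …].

RES = [0x01, 0x97, 0x9c, 0x16, 0x16, 0x97, 0x9c, 0x84]

  t0: 9c 56 01 16 c1 84 91 97
  t1: 01 97 9c 16 16 97 9c 84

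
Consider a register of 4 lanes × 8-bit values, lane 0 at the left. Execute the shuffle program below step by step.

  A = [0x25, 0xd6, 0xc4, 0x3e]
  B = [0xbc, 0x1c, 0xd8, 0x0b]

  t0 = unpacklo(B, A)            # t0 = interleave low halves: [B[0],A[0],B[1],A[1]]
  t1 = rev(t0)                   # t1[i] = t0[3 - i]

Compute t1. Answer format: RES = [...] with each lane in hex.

RES = [0xd6, 0x1c, 0x25, 0xbc]

→ t0 |bc|25|1c|d6|
→ t1 |d6|1c|25|bc|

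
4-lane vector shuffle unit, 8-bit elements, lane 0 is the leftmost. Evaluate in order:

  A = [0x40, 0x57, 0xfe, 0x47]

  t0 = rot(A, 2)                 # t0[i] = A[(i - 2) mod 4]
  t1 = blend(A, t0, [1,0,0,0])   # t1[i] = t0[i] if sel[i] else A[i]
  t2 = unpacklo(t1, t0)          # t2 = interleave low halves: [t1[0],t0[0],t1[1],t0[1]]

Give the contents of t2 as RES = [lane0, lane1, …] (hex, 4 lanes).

  t0: fe 47 40 57
  t1: fe 57 fe 47
  t2: fe fe 57 47

RES = [ 0xfe  0xfe  0x57  0x47 ]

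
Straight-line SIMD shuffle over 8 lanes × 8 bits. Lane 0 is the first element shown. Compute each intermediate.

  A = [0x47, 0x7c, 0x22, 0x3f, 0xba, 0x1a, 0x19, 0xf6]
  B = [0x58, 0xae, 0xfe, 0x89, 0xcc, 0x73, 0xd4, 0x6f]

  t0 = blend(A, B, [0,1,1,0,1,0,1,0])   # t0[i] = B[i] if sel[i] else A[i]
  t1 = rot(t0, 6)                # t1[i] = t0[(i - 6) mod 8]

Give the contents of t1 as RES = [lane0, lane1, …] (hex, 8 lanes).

RES = [0xfe, 0x3f, 0xcc, 0x1a, 0xd4, 0xf6, 0x47, 0xae]

→ t0 |47|ae|fe|3f|cc|1a|d4|f6|
→ t1 |fe|3f|cc|1a|d4|f6|47|ae|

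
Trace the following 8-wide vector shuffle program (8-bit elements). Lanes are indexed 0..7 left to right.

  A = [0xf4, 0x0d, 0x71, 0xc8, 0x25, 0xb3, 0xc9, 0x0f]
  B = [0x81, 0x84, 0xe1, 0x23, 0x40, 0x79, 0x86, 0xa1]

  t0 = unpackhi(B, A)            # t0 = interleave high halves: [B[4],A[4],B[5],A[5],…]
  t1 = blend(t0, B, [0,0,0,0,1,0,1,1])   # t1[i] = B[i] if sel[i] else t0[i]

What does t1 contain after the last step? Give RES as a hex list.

  t0: 40 25 79 b3 86 c9 a1 0f
  t1: 40 25 79 b3 40 c9 86 a1

RES = [ 0x40  0x25  0x79  0xb3  0x40  0xc9  0x86  0xa1 ]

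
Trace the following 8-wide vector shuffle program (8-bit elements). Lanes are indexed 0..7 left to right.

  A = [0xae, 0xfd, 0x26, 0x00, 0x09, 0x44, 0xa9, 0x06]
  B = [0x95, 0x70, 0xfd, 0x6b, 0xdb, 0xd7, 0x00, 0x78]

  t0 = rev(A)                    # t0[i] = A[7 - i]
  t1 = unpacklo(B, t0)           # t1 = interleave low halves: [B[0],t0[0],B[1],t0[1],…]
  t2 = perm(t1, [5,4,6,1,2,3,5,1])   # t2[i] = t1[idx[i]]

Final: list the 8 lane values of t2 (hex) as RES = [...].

RES = [ 0x44  0xfd  0x6b  0x06  0x70  0xa9  0x44  0x06 ]

t0 = [0x06, 0xa9, 0x44, 0x09, 0x00, 0x26, 0xfd, 0xae]
t1 = [0x95, 0x06, 0x70, 0xa9, 0xfd, 0x44, 0x6b, 0x09]
t2 = [0x44, 0xfd, 0x6b, 0x06, 0x70, 0xa9, 0x44, 0x06]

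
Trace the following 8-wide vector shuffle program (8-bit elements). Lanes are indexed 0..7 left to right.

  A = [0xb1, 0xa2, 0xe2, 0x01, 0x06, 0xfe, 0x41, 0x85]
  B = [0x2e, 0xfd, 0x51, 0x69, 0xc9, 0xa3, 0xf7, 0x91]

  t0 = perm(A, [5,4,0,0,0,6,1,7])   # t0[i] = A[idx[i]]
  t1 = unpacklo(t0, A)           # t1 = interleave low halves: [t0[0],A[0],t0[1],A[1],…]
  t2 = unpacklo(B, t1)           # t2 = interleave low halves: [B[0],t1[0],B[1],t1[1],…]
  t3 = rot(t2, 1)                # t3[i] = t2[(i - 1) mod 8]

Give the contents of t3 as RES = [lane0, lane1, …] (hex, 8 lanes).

RES = [ 0xa2  0x2e  0xfe  0xfd  0xb1  0x51  0x06  0x69 ]

→ t0 |fe|06|b1|b1|b1|41|a2|85|
→ t1 |fe|b1|06|a2|b1|e2|b1|01|
→ t2 |2e|fe|fd|b1|51|06|69|a2|
→ t3 |a2|2e|fe|fd|b1|51|06|69|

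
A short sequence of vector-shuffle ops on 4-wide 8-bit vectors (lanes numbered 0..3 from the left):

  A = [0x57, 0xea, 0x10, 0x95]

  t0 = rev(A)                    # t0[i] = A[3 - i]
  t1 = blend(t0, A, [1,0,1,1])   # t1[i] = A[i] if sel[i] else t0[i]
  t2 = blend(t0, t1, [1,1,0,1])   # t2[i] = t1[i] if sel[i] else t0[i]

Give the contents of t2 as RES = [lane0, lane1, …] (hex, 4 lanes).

→ t0 |95|10|ea|57|
→ t1 |57|10|10|95|
→ t2 |57|10|ea|95|

RES = [ 0x57  0x10  0xea  0x95 ]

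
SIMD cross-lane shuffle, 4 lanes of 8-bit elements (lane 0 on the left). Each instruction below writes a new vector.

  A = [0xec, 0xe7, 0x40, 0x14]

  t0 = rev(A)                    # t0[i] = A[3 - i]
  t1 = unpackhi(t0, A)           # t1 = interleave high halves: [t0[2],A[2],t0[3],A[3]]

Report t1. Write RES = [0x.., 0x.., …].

→ t0 |14|40|e7|ec|
→ t1 |e7|40|ec|14|

RES = [0xe7, 0x40, 0xec, 0x14]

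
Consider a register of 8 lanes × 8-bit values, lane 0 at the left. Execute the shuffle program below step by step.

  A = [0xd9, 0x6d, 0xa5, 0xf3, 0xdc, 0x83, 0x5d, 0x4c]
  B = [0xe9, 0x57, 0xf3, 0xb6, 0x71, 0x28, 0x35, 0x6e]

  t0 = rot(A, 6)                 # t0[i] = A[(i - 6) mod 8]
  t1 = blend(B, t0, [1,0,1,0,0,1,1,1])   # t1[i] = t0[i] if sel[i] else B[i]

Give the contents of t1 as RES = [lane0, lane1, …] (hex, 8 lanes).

RES = [ 0xa5  0x57  0xdc  0xb6  0x71  0x4c  0xd9  0x6d ]

→ t0 |a5|f3|dc|83|5d|4c|d9|6d|
→ t1 |a5|57|dc|b6|71|4c|d9|6d|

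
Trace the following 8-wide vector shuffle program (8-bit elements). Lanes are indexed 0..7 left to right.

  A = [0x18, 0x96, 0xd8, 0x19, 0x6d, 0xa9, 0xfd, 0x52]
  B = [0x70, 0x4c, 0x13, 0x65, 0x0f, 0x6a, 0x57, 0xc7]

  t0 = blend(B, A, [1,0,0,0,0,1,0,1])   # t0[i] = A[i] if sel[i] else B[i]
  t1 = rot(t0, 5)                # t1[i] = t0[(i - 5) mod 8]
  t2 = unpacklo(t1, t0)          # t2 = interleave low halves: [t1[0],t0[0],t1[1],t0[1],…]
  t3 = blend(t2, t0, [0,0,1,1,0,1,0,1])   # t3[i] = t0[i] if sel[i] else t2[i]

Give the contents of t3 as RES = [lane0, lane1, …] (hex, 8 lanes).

RES = [ 0x65  0x18  0x13  0x65  0xa9  0xa9  0x57  0x52 ]

  t0: 18 4c 13 65 0f a9 57 52
  t1: 65 0f a9 57 52 18 4c 13
  t2: 65 18 0f 4c a9 13 57 65
  t3: 65 18 13 65 a9 a9 57 52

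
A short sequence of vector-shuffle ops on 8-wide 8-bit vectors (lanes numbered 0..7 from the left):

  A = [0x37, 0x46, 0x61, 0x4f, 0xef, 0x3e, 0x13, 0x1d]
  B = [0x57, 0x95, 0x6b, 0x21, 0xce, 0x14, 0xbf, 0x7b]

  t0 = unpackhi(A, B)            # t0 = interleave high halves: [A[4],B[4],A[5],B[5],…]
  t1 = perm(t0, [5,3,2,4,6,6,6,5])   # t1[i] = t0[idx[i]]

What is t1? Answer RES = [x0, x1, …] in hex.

RES = [0xbf, 0x14, 0x3e, 0x13, 0x1d, 0x1d, 0x1d, 0xbf]

→ t0 |ef|ce|3e|14|13|bf|1d|7b|
→ t1 |bf|14|3e|13|1d|1d|1d|bf|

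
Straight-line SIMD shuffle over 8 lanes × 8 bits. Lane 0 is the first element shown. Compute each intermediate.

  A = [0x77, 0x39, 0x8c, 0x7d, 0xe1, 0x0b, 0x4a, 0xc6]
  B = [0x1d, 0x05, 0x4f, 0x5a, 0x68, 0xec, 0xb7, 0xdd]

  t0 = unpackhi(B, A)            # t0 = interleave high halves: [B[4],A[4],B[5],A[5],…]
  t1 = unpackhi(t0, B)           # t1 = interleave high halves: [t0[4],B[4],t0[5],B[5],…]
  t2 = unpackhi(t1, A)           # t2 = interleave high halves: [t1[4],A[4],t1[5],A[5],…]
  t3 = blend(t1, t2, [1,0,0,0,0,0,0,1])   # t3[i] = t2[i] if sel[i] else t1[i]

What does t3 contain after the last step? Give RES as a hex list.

RES = [0xdd, 0x68, 0x4a, 0xec, 0xdd, 0xb7, 0xc6, 0xc6]

  t0: 68 e1 ec 0b b7 4a dd c6
  t1: b7 68 4a ec dd b7 c6 dd
  t2: dd e1 b7 0b c6 4a dd c6
  t3: dd 68 4a ec dd b7 c6 c6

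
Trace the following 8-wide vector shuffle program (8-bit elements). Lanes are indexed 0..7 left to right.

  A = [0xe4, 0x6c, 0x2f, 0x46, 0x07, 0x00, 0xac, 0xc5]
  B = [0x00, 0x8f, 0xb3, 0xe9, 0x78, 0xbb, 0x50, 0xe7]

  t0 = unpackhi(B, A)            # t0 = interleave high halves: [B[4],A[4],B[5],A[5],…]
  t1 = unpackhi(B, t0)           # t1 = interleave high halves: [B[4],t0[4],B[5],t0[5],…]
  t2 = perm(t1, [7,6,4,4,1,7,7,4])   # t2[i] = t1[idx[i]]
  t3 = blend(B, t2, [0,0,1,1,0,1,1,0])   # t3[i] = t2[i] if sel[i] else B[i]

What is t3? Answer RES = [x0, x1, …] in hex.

RES = [0x00, 0x8f, 0x50, 0x50, 0x78, 0xc5, 0xc5, 0xe7]

  t0: 78 07 bb 00 50 ac e7 c5
  t1: 78 50 bb ac 50 e7 e7 c5
  t2: c5 e7 50 50 50 c5 c5 50
  t3: 00 8f 50 50 78 c5 c5 e7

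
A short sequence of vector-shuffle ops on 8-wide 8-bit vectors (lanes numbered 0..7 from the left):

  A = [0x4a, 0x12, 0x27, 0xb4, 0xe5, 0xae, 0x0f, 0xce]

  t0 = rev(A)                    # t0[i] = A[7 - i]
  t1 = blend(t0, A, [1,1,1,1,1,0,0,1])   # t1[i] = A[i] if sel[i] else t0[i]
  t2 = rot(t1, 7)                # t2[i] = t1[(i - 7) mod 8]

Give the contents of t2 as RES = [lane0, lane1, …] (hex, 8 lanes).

→ t0 |ce|0f|ae|e5|b4|27|12|4a|
→ t1 |4a|12|27|b4|e5|27|12|ce|
→ t2 |12|27|b4|e5|27|12|ce|4a|

RES = [ 0x12  0x27  0xb4  0xe5  0x27  0x12  0xce  0x4a ]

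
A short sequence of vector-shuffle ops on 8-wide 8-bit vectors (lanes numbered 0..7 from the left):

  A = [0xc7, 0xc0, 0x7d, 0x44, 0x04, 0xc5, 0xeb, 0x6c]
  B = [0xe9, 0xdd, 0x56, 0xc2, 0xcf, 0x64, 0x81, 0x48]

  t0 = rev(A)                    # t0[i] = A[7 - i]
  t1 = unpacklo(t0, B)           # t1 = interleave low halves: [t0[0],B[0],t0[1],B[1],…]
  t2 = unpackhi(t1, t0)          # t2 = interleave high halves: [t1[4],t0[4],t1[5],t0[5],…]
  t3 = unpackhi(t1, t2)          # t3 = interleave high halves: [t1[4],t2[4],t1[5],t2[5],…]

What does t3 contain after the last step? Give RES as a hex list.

RES = [ 0xc5  0x04  0x56  0xc0  0x04  0xc2  0xc2  0xc7 ]

t0 = [0x6c, 0xeb, 0xc5, 0x04, 0x44, 0x7d, 0xc0, 0xc7]
t1 = [0x6c, 0xe9, 0xeb, 0xdd, 0xc5, 0x56, 0x04, 0xc2]
t2 = [0xc5, 0x44, 0x56, 0x7d, 0x04, 0xc0, 0xc2, 0xc7]
t3 = [0xc5, 0x04, 0x56, 0xc0, 0x04, 0xc2, 0xc2, 0xc7]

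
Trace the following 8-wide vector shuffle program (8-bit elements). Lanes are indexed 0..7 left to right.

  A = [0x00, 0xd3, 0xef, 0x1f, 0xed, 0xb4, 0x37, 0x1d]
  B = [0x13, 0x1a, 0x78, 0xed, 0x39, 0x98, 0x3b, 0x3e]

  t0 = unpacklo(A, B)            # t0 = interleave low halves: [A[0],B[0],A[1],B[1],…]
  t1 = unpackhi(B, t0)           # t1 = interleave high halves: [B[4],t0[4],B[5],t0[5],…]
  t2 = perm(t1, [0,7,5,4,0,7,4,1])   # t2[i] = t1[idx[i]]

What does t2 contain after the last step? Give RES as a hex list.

t0 = [0x00, 0x13, 0xd3, 0x1a, 0xef, 0x78, 0x1f, 0xed]
t1 = [0x39, 0xef, 0x98, 0x78, 0x3b, 0x1f, 0x3e, 0xed]
t2 = [0x39, 0xed, 0x1f, 0x3b, 0x39, 0xed, 0x3b, 0xef]

RES = [0x39, 0xed, 0x1f, 0x3b, 0x39, 0xed, 0x3b, 0xef]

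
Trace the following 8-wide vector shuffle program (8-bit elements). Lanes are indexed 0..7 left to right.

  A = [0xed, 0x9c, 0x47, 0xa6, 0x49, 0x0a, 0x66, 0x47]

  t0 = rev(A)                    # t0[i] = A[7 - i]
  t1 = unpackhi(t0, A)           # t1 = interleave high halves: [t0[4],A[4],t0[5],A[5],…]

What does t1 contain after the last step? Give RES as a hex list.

  t0: 47 66 0a 49 a6 47 9c ed
  t1: a6 49 47 0a 9c 66 ed 47

RES = [ 0xa6  0x49  0x47  0x0a  0x9c  0x66  0xed  0x47 ]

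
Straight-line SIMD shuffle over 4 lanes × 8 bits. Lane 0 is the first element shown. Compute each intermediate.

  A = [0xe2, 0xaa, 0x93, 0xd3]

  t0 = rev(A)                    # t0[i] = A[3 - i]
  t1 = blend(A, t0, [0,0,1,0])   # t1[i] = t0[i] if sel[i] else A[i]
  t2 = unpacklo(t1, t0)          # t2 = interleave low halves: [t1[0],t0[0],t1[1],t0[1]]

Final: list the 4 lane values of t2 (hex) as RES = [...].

RES = [0xe2, 0xd3, 0xaa, 0x93]

t0 = [0xd3, 0x93, 0xaa, 0xe2]
t1 = [0xe2, 0xaa, 0xaa, 0xd3]
t2 = [0xe2, 0xd3, 0xaa, 0x93]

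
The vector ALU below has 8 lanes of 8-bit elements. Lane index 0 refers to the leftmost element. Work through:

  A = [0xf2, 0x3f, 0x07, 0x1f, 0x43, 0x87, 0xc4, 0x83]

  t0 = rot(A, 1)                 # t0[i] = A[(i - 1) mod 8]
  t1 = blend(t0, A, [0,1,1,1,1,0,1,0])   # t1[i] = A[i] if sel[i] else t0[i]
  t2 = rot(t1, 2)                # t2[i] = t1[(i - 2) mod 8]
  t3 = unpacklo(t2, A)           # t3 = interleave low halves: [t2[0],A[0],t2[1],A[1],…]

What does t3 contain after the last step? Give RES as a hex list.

RES = [0xc4, 0xf2, 0xc4, 0x3f, 0x83, 0x07, 0x3f, 0x1f]

t0 = [0x83, 0xf2, 0x3f, 0x07, 0x1f, 0x43, 0x87, 0xc4]
t1 = [0x83, 0x3f, 0x07, 0x1f, 0x43, 0x43, 0xc4, 0xc4]
t2 = [0xc4, 0xc4, 0x83, 0x3f, 0x07, 0x1f, 0x43, 0x43]
t3 = [0xc4, 0xf2, 0xc4, 0x3f, 0x83, 0x07, 0x3f, 0x1f]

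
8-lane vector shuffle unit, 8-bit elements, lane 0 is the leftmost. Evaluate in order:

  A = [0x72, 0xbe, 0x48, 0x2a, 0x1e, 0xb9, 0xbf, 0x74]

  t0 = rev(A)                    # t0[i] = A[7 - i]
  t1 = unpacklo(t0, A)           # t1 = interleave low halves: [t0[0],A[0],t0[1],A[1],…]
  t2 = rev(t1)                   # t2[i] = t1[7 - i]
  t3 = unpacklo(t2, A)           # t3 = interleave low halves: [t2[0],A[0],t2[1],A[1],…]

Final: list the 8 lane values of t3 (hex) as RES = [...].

t0 = [0x74, 0xbf, 0xb9, 0x1e, 0x2a, 0x48, 0xbe, 0x72]
t1 = [0x74, 0x72, 0xbf, 0xbe, 0xb9, 0x48, 0x1e, 0x2a]
t2 = [0x2a, 0x1e, 0x48, 0xb9, 0xbe, 0xbf, 0x72, 0x74]
t3 = [0x2a, 0x72, 0x1e, 0xbe, 0x48, 0x48, 0xb9, 0x2a]

RES = [0x2a, 0x72, 0x1e, 0xbe, 0x48, 0x48, 0xb9, 0x2a]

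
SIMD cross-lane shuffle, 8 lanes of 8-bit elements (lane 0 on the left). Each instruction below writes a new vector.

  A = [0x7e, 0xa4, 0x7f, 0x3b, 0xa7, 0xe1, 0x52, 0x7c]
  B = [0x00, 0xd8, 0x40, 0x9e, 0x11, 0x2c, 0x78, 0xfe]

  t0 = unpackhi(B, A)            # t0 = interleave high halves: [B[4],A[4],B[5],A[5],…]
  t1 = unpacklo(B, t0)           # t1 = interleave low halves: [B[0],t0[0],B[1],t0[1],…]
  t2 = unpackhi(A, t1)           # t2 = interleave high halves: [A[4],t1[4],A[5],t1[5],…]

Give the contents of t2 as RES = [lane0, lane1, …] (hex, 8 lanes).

  t0: 11 a7 2c e1 78 52 fe 7c
  t1: 00 11 d8 a7 40 2c 9e e1
  t2: a7 40 e1 2c 52 9e 7c e1

RES = [ 0xa7  0x40  0xe1  0x2c  0x52  0x9e  0x7c  0xe1 ]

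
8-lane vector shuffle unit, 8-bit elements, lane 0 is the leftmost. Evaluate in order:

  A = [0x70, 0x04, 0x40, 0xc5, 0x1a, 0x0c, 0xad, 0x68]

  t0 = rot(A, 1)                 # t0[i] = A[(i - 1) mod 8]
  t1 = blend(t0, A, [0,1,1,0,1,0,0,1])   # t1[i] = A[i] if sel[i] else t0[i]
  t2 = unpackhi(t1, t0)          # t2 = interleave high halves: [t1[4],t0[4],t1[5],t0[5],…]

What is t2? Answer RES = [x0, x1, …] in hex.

RES = [ 0x1a  0xc5  0x1a  0x1a  0x0c  0x0c  0x68  0xad ]

  t0: 68 70 04 40 c5 1a 0c ad
  t1: 68 04 40 40 1a 1a 0c 68
  t2: 1a c5 1a 1a 0c 0c 68 ad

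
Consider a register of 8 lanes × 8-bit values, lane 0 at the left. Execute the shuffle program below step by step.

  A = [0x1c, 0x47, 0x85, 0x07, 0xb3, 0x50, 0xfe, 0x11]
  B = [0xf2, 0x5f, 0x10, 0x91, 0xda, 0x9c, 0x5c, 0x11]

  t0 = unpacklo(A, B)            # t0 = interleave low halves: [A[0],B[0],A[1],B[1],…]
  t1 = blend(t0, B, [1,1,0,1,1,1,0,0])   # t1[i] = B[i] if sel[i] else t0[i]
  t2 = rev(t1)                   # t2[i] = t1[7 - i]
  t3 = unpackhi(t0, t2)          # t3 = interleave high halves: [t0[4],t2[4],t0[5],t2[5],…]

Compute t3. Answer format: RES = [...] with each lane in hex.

t0 = [0x1c, 0xf2, 0x47, 0x5f, 0x85, 0x10, 0x07, 0x91]
t1 = [0xf2, 0x5f, 0x47, 0x91, 0xda, 0x9c, 0x07, 0x91]
t2 = [0x91, 0x07, 0x9c, 0xda, 0x91, 0x47, 0x5f, 0xf2]
t3 = [0x85, 0x91, 0x10, 0x47, 0x07, 0x5f, 0x91, 0xf2]

RES = [0x85, 0x91, 0x10, 0x47, 0x07, 0x5f, 0x91, 0xf2]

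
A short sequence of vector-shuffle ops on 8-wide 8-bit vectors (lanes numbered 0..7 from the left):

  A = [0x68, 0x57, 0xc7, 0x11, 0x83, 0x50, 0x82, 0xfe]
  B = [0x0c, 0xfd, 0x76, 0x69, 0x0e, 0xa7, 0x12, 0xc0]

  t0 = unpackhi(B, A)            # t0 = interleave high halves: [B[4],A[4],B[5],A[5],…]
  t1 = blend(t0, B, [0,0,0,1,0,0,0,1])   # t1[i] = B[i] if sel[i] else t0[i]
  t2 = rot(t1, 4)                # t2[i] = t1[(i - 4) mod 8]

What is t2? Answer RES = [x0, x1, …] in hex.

  t0: 0e 83 a7 50 12 82 c0 fe
  t1: 0e 83 a7 69 12 82 c0 c0
  t2: 12 82 c0 c0 0e 83 a7 69

RES = [ 0x12  0x82  0xc0  0xc0  0x0e  0x83  0xa7  0x69 ]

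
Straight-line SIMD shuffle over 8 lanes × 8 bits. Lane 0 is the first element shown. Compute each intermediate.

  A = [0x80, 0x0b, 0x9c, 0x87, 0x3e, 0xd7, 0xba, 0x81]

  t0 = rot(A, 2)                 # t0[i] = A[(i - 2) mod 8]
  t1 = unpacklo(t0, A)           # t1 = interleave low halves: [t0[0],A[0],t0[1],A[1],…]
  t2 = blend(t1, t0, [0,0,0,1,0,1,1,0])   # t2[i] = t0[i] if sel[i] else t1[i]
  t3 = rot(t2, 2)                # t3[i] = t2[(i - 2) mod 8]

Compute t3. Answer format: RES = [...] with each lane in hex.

  t0: ba 81 80 0b 9c 87 3e d7
  t1: ba 80 81 0b 80 9c 0b 87
  t2: ba 80 81 0b 80 87 3e 87
  t3: 3e 87 ba 80 81 0b 80 87

RES = [0x3e, 0x87, 0xba, 0x80, 0x81, 0x0b, 0x80, 0x87]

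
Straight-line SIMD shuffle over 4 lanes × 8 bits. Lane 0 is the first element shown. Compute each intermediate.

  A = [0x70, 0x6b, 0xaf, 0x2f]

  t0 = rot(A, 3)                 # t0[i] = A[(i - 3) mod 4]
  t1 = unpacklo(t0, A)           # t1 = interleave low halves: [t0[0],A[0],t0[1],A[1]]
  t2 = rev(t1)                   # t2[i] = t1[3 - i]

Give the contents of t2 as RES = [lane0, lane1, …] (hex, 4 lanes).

RES = [0x6b, 0xaf, 0x70, 0x6b]

  t0: 6b af 2f 70
  t1: 6b 70 af 6b
  t2: 6b af 70 6b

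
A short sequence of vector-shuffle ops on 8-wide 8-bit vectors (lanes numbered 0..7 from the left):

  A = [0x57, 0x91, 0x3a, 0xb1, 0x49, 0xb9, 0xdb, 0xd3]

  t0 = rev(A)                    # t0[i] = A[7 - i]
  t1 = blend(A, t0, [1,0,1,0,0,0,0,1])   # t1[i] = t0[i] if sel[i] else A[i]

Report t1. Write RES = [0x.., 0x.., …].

RES = [ 0xd3  0x91  0xb9  0xb1  0x49  0xb9  0xdb  0x57 ]

  t0: d3 db b9 49 b1 3a 91 57
  t1: d3 91 b9 b1 49 b9 db 57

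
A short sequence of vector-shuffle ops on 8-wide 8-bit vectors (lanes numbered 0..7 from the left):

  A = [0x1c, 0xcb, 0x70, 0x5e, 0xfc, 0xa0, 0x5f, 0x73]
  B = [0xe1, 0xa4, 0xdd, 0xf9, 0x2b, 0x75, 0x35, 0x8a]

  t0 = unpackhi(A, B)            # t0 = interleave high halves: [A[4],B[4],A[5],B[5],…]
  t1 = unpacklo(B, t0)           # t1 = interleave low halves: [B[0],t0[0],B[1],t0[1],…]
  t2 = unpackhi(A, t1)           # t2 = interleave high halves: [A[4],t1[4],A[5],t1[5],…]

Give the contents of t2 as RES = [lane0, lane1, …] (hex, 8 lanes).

→ t0 |fc|2b|a0|75|5f|35|73|8a|
→ t1 |e1|fc|a4|2b|dd|a0|f9|75|
→ t2 |fc|dd|a0|a0|5f|f9|73|75|

RES = [ 0xfc  0xdd  0xa0  0xa0  0x5f  0xf9  0x73  0x75 ]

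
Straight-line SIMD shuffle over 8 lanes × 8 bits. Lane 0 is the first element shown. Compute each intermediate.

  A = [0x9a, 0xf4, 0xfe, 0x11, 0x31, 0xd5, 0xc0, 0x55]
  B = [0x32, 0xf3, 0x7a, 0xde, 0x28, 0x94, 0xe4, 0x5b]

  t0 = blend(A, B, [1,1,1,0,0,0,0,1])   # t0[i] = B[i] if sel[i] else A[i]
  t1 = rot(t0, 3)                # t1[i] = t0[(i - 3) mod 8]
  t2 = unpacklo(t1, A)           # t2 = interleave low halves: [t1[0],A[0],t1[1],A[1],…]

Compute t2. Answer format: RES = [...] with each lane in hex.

  t0: 32 f3 7a 11 31 d5 c0 5b
  t1: d5 c0 5b 32 f3 7a 11 31
  t2: d5 9a c0 f4 5b fe 32 11

RES = [0xd5, 0x9a, 0xc0, 0xf4, 0x5b, 0xfe, 0x32, 0x11]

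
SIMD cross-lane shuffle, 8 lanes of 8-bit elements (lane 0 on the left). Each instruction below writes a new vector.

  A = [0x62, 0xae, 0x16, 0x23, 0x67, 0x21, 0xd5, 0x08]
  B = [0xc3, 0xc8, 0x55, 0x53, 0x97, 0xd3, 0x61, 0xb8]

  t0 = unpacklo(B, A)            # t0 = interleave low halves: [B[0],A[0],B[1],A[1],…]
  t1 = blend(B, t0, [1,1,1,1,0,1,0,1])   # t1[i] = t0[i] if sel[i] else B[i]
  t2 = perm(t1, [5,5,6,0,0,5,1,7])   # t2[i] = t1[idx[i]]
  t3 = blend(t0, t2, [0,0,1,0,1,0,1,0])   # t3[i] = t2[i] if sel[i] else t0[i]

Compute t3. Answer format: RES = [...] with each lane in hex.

  t0: c3 62 c8 ae 55 16 53 23
  t1: c3 62 c8 ae 97 16 61 23
  t2: 16 16 61 c3 c3 16 62 23
  t3: c3 62 61 ae c3 16 62 23

RES = [ 0xc3  0x62  0x61  0xae  0xc3  0x16  0x62  0x23 ]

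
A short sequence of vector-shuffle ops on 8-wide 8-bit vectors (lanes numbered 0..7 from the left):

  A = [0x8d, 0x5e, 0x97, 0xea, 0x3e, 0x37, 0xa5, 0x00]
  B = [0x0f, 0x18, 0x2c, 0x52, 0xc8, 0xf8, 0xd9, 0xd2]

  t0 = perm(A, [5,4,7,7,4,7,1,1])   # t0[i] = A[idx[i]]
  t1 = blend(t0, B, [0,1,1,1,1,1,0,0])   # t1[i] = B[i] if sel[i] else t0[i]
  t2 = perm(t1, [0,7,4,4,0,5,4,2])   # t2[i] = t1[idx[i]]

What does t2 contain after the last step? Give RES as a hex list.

RES = [0x37, 0x5e, 0xc8, 0xc8, 0x37, 0xf8, 0xc8, 0x2c]

→ t0 |37|3e|00|00|3e|00|5e|5e|
→ t1 |37|18|2c|52|c8|f8|5e|5e|
→ t2 |37|5e|c8|c8|37|f8|c8|2c|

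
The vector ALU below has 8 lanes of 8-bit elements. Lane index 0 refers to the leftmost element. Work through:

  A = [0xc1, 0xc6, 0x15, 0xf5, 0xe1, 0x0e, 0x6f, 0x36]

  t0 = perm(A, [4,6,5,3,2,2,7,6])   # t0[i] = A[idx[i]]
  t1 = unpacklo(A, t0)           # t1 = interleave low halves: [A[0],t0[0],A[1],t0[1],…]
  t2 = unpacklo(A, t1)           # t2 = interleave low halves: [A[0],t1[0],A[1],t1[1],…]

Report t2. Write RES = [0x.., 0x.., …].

RES = [0xc1, 0xc1, 0xc6, 0xe1, 0x15, 0xc6, 0xf5, 0x6f]

  t0: e1 6f 0e f5 15 15 36 6f
  t1: c1 e1 c6 6f 15 0e f5 f5
  t2: c1 c1 c6 e1 15 c6 f5 6f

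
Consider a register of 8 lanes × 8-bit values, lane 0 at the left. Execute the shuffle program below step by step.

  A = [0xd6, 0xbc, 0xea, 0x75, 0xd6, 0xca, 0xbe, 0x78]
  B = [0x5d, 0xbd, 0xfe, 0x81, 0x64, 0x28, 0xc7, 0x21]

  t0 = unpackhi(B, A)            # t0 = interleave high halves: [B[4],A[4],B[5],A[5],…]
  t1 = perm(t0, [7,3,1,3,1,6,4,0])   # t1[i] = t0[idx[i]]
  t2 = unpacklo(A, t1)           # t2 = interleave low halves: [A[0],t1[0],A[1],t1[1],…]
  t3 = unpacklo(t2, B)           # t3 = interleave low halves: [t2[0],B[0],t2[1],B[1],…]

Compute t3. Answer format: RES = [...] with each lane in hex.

RES = [ 0xd6  0x5d  0x78  0xbd  0xbc  0xfe  0xca  0x81 ]

  t0: 64 d6 28 ca c7 be 21 78
  t1: 78 ca d6 ca d6 21 c7 64
  t2: d6 78 bc ca ea d6 75 ca
  t3: d6 5d 78 bd bc fe ca 81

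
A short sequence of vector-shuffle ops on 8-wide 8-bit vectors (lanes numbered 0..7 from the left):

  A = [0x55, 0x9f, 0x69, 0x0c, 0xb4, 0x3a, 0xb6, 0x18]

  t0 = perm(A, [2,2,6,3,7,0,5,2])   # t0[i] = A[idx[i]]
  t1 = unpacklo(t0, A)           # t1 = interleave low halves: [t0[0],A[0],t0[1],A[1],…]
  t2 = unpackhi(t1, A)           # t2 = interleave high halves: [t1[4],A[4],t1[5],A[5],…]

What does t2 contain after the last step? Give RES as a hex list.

RES = [0xb6, 0xb4, 0x69, 0x3a, 0x0c, 0xb6, 0x0c, 0x18]

  t0: 69 69 b6 0c 18 55 3a 69
  t1: 69 55 69 9f b6 69 0c 0c
  t2: b6 b4 69 3a 0c b6 0c 18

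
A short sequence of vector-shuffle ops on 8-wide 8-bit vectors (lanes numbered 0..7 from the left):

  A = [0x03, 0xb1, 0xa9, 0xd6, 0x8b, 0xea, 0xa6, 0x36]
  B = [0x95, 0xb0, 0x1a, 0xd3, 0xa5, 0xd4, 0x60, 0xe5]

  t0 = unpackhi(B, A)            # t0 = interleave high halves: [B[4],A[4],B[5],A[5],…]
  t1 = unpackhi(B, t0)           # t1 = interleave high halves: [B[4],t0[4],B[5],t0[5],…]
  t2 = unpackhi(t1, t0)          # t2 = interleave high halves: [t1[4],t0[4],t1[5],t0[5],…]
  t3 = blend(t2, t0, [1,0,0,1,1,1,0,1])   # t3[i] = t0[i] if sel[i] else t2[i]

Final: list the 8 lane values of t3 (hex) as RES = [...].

RES = [ 0xa5  0x60  0xe5  0xea  0x60  0xa6  0x36  0x36 ]

→ t0 |a5|8b|d4|ea|60|a6|e5|36|
→ t1 |a5|60|d4|a6|60|e5|e5|36|
→ t2 |60|60|e5|a6|e5|e5|36|36|
→ t3 |a5|60|e5|ea|60|a6|36|36|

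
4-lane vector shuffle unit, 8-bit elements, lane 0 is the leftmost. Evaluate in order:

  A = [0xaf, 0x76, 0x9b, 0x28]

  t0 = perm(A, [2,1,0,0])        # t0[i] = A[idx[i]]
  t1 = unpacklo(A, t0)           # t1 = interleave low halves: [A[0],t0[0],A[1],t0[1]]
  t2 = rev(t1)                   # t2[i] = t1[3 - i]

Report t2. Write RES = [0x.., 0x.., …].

RES = [0x76, 0x76, 0x9b, 0xaf]

→ t0 |9b|76|af|af|
→ t1 |af|9b|76|76|
→ t2 |76|76|9b|af|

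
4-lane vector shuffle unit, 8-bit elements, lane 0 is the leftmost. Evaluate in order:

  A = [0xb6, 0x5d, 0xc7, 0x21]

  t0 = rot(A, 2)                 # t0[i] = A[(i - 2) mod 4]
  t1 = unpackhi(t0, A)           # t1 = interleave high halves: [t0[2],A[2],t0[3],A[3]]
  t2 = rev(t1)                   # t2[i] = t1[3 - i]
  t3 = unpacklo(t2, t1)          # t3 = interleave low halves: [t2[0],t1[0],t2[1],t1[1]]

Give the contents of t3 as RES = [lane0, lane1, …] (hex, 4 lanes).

RES = [ 0x21  0xb6  0x5d  0xc7 ]

  t0: c7 21 b6 5d
  t1: b6 c7 5d 21
  t2: 21 5d c7 b6
  t3: 21 b6 5d c7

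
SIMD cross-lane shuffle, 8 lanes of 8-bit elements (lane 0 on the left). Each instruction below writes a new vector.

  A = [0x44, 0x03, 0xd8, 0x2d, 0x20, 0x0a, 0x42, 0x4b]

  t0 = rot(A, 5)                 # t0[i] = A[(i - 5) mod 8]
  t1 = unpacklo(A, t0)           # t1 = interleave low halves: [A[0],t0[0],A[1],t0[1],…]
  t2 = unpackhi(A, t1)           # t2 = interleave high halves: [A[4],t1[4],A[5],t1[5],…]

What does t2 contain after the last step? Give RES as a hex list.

RES = [0x20, 0xd8, 0x0a, 0x0a, 0x42, 0x2d, 0x4b, 0x42]

  t0: 2d 20 0a 42 4b 44 03 d8
  t1: 44 2d 03 20 d8 0a 2d 42
  t2: 20 d8 0a 0a 42 2d 4b 42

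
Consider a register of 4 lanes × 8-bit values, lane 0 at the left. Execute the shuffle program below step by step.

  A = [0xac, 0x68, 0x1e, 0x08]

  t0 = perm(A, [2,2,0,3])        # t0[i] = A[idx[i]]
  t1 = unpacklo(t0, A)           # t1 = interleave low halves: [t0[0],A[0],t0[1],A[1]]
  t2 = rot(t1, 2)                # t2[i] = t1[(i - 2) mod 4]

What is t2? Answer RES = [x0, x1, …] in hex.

  t0: 1e 1e ac 08
  t1: 1e ac 1e 68
  t2: 1e 68 1e ac

RES = [0x1e, 0x68, 0x1e, 0xac]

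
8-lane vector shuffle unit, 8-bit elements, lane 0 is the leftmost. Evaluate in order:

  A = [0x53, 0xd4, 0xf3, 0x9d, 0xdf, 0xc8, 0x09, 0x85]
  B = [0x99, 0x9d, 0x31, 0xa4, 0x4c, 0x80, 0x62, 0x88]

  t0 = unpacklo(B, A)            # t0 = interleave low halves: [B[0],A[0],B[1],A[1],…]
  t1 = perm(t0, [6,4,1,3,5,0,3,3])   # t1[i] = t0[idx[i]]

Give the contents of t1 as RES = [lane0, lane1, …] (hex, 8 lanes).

RES = [ 0xa4  0x31  0x53  0xd4  0xf3  0x99  0xd4  0xd4 ]

→ t0 |99|53|9d|d4|31|f3|a4|9d|
→ t1 |a4|31|53|d4|f3|99|d4|d4|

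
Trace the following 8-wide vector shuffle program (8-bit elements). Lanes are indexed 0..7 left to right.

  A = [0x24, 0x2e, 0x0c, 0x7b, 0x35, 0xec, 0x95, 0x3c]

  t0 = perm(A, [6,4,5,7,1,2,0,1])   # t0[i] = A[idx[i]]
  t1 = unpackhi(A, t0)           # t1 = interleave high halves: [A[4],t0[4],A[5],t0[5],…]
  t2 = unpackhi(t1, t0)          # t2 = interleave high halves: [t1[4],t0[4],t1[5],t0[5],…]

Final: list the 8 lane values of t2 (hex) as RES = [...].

RES = [0x95, 0x2e, 0x24, 0x0c, 0x3c, 0x24, 0x2e, 0x2e]

→ t0 |95|35|ec|3c|2e|0c|24|2e|
→ t1 |35|2e|ec|0c|95|24|3c|2e|
→ t2 |95|2e|24|0c|3c|24|2e|2e|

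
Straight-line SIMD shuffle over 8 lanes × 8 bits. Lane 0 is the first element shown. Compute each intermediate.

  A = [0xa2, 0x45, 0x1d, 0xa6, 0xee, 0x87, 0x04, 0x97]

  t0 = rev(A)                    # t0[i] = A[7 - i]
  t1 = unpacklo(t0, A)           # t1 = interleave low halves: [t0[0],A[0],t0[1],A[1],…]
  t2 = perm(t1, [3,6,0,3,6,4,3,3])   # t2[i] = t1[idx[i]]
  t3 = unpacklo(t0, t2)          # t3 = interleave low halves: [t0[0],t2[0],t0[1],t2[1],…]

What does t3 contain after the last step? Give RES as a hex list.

t0 = [0x97, 0x04, 0x87, 0xee, 0xa6, 0x1d, 0x45, 0xa2]
t1 = [0x97, 0xa2, 0x04, 0x45, 0x87, 0x1d, 0xee, 0xa6]
t2 = [0x45, 0xee, 0x97, 0x45, 0xee, 0x87, 0x45, 0x45]
t3 = [0x97, 0x45, 0x04, 0xee, 0x87, 0x97, 0xee, 0x45]

RES = [ 0x97  0x45  0x04  0xee  0x87  0x97  0xee  0x45 ]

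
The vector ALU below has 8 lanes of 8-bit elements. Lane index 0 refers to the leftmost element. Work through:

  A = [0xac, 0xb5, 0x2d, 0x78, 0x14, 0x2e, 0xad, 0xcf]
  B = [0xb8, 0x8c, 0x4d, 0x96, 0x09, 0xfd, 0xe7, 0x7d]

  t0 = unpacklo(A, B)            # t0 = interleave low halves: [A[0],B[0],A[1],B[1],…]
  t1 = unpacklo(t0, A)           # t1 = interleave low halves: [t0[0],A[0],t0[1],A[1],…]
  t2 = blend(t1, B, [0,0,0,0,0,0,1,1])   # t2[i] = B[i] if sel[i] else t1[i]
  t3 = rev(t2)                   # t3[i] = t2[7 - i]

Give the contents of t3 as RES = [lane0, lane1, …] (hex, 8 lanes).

  t0: ac b8 b5 8c 2d 4d 78 96
  t1: ac ac b8 b5 b5 2d 8c 78
  t2: ac ac b8 b5 b5 2d e7 7d
  t3: 7d e7 2d b5 b5 b8 ac ac

RES = [ 0x7d  0xe7  0x2d  0xb5  0xb5  0xb8  0xac  0xac ]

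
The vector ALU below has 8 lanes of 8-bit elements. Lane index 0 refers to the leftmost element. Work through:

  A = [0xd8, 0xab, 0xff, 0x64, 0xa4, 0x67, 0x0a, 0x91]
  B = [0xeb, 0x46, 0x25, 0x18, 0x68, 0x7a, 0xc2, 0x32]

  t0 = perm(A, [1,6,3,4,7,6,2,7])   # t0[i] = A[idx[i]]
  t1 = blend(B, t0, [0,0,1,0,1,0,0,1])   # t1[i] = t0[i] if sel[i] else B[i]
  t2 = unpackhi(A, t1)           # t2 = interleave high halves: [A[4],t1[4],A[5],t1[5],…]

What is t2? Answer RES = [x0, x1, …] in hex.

  t0: ab 0a 64 a4 91 0a ff 91
  t1: eb 46 64 18 91 7a c2 91
  t2: a4 91 67 7a 0a c2 91 91

RES = [ 0xa4  0x91  0x67  0x7a  0x0a  0xc2  0x91  0x91 ]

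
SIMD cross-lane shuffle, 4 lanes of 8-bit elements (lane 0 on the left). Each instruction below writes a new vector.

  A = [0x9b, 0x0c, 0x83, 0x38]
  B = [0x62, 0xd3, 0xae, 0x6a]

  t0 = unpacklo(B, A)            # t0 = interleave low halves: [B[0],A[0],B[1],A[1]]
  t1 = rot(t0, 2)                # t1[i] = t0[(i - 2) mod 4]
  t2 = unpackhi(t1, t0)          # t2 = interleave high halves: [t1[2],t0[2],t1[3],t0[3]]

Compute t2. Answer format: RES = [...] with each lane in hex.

RES = [ 0x62  0xd3  0x9b  0x0c ]

→ t0 |62|9b|d3|0c|
→ t1 |d3|0c|62|9b|
→ t2 |62|d3|9b|0c|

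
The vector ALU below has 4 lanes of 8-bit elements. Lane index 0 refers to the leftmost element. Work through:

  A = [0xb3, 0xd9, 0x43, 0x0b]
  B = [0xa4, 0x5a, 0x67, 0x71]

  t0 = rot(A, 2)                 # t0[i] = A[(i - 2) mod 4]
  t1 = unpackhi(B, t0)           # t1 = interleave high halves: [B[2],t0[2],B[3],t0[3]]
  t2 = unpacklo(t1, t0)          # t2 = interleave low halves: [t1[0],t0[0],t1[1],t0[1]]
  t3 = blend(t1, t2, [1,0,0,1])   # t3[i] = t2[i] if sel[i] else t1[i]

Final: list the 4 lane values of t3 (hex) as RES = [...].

t0 = [0x43, 0x0b, 0xb3, 0xd9]
t1 = [0x67, 0xb3, 0x71, 0xd9]
t2 = [0x67, 0x43, 0xb3, 0x0b]
t3 = [0x67, 0xb3, 0x71, 0x0b]

RES = [ 0x67  0xb3  0x71  0x0b ]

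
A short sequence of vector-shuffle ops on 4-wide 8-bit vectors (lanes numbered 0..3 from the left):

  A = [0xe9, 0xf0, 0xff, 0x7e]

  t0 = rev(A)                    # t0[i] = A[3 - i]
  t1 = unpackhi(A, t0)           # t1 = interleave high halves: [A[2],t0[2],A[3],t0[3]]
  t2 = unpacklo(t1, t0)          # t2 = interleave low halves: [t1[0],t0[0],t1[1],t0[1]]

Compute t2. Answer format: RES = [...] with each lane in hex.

t0 = [0x7e, 0xff, 0xf0, 0xe9]
t1 = [0xff, 0xf0, 0x7e, 0xe9]
t2 = [0xff, 0x7e, 0xf0, 0xff]

RES = [0xff, 0x7e, 0xf0, 0xff]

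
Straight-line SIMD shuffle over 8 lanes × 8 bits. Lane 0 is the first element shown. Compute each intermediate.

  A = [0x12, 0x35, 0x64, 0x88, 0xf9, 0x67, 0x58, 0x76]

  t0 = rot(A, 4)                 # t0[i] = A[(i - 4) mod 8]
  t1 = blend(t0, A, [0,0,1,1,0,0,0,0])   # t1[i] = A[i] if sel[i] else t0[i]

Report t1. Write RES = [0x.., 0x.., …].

→ t0 |f9|67|58|76|12|35|64|88|
→ t1 |f9|67|64|88|12|35|64|88|

RES = [0xf9, 0x67, 0x64, 0x88, 0x12, 0x35, 0x64, 0x88]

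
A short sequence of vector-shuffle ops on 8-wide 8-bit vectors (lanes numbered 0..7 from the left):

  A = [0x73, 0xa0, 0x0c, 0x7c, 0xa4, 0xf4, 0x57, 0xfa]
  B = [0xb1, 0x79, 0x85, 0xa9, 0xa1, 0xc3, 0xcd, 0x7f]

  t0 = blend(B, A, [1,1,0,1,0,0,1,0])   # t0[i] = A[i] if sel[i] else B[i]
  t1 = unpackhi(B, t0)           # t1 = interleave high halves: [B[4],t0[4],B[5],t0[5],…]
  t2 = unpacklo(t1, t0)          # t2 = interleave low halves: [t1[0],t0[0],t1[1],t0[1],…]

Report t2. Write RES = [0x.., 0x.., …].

RES = [0xa1, 0x73, 0xa1, 0xa0, 0xc3, 0x85, 0xc3, 0x7c]

t0 = [0x73, 0xa0, 0x85, 0x7c, 0xa1, 0xc3, 0x57, 0x7f]
t1 = [0xa1, 0xa1, 0xc3, 0xc3, 0xcd, 0x57, 0x7f, 0x7f]
t2 = [0xa1, 0x73, 0xa1, 0xa0, 0xc3, 0x85, 0xc3, 0x7c]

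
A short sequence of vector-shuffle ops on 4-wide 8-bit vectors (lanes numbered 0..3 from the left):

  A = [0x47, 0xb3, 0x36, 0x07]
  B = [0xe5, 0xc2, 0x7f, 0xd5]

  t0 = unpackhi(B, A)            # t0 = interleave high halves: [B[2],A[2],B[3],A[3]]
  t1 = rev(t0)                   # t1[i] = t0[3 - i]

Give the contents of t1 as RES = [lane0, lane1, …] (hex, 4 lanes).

→ t0 |7f|36|d5|07|
→ t1 |07|d5|36|7f|

RES = [0x07, 0xd5, 0x36, 0x7f]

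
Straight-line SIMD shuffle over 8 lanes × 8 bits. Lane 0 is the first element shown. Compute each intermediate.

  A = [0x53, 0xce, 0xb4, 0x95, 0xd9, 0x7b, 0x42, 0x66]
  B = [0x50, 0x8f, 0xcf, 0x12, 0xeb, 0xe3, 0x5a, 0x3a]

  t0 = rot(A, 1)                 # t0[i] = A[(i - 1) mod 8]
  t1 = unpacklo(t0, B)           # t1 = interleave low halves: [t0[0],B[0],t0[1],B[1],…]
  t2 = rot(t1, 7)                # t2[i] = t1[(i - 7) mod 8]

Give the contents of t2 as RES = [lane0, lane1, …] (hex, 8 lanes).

RES = [0x50, 0x53, 0x8f, 0xce, 0xcf, 0xb4, 0x12, 0x66]

→ t0 |66|53|ce|b4|95|d9|7b|42|
→ t1 |66|50|53|8f|ce|cf|b4|12|
→ t2 |50|53|8f|ce|cf|b4|12|66|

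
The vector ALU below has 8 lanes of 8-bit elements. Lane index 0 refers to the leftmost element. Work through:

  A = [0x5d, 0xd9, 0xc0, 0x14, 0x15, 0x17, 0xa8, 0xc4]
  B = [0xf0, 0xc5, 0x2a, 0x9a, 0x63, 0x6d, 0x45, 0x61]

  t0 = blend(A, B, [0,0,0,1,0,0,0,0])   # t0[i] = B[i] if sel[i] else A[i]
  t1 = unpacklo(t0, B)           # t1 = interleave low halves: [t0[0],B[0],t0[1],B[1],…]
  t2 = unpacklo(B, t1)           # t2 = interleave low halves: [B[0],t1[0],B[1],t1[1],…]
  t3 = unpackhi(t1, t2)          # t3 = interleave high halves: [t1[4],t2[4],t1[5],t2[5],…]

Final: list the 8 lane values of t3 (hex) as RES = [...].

RES = [ 0xc0  0x2a  0x2a  0xd9  0x9a  0x9a  0x9a  0xc5 ]

  t0: 5d d9 c0 9a 15 17 a8 c4
  t1: 5d f0 d9 c5 c0 2a 9a 9a
  t2: f0 5d c5 f0 2a d9 9a c5
  t3: c0 2a 2a d9 9a 9a 9a c5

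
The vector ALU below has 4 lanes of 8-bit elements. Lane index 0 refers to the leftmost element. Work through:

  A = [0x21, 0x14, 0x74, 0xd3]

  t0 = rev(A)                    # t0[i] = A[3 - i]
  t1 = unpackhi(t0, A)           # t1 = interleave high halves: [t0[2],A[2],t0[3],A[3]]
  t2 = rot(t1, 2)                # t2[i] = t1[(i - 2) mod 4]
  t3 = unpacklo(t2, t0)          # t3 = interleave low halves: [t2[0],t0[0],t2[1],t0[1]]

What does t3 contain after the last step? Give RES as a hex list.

  t0: d3 74 14 21
  t1: 14 74 21 d3
  t2: 21 d3 14 74
  t3: 21 d3 d3 74

RES = [ 0x21  0xd3  0xd3  0x74 ]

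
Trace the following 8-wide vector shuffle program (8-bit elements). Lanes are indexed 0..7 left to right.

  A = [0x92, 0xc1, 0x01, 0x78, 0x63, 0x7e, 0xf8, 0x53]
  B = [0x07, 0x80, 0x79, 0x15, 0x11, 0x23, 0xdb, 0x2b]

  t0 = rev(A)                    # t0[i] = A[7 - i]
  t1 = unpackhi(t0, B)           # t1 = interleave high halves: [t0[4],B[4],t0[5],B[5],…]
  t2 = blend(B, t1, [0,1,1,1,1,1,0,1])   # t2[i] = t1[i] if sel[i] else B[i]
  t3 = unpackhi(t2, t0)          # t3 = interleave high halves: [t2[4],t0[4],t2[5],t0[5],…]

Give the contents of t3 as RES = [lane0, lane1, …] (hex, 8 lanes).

  t0: 53 f8 7e 63 78 01 c1 92
  t1: 78 11 01 23 c1 db 92 2b
  t2: 07 11 01 23 c1 db db 2b
  t3: c1 78 db 01 db c1 2b 92

RES = [0xc1, 0x78, 0xdb, 0x01, 0xdb, 0xc1, 0x2b, 0x92]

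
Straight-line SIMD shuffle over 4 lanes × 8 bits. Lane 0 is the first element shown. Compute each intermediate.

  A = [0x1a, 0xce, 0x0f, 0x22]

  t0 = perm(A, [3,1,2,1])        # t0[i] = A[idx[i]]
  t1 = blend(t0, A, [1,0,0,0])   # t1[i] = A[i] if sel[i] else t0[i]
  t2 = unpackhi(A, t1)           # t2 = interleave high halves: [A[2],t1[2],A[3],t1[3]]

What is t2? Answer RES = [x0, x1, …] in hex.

RES = [ 0x0f  0x0f  0x22  0xce ]

  t0: 22 ce 0f ce
  t1: 1a ce 0f ce
  t2: 0f 0f 22 ce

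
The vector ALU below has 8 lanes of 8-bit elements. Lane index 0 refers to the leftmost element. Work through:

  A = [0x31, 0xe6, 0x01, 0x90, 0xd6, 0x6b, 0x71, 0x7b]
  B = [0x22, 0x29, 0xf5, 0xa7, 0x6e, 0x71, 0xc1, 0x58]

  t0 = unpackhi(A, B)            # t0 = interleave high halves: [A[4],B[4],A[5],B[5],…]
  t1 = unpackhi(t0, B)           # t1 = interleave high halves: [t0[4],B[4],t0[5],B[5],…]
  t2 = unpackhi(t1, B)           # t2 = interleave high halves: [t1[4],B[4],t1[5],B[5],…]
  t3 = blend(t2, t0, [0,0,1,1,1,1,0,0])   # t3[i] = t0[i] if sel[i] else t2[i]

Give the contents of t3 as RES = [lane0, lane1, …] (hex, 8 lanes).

→ t0 |d6|6e|6b|71|71|c1|7b|58|
→ t1 |71|6e|c1|71|7b|c1|58|58|
→ t2 |7b|6e|c1|71|58|c1|58|58|
→ t3 |7b|6e|6b|71|71|c1|58|58|

RES = [0x7b, 0x6e, 0x6b, 0x71, 0x71, 0xc1, 0x58, 0x58]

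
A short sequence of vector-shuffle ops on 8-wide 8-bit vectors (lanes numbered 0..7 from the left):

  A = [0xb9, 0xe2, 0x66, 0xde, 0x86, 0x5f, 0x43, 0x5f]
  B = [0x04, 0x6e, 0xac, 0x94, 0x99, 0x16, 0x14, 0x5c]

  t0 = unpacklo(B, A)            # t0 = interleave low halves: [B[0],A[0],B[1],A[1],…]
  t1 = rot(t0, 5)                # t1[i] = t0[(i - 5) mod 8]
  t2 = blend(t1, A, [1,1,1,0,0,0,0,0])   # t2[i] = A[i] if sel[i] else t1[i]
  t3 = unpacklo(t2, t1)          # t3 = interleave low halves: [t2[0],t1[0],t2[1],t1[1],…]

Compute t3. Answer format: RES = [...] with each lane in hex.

→ t0 |04|b9|6e|e2|ac|66|94|de|
→ t1 |e2|ac|66|94|de|04|b9|6e|
→ t2 |b9|e2|66|94|de|04|b9|6e|
→ t3 |b9|e2|e2|ac|66|66|94|94|

RES = [0xb9, 0xe2, 0xe2, 0xac, 0x66, 0x66, 0x94, 0x94]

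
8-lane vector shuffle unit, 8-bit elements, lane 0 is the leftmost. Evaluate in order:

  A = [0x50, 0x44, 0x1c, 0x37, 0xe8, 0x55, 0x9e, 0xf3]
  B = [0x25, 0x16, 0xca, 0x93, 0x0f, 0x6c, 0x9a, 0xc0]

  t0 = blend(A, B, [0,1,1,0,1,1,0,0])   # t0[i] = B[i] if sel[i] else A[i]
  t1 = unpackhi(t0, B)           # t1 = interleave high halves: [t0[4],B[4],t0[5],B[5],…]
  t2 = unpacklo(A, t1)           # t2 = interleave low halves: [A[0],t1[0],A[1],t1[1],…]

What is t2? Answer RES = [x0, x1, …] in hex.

RES = [ 0x50  0x0f  0x44  0x0f  0x1c  0x6c  0x37  0x6c ]

  t0: 50 16 ca 37 0f 6c 9e f3
  t1: 0f 0f 6c 6c 9e 9a f3 c0
  t2: 50 0f 44 0f 1c 6c 37 6c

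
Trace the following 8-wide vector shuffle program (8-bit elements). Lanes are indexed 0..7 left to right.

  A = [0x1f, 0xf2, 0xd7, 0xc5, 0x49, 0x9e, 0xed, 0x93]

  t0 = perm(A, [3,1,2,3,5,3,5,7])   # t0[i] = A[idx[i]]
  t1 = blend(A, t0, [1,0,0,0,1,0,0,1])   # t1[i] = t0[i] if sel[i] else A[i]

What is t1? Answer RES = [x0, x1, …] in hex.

  t0: c5 f2 d7 c5 9e c5 9e 93
  t1: c5 f2 d7 c5 9e 9e ed 93

RES = [ 0xc5  0xf2  0xd7  0xc5  0x9e  0x9e  0xed  0x93 ]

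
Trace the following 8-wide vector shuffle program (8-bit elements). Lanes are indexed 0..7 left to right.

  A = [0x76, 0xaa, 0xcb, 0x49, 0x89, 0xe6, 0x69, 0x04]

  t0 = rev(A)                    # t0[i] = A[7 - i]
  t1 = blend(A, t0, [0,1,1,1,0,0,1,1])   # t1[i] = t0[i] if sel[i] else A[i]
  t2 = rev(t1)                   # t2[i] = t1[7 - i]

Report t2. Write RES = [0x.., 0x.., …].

RES = [0x76, 0xaa, 0xe6, 0x89, 0x89, 0xe6, 0x69, 0x76]

→ t0 |04|69|e6|89|49|cb|aa|76|
→ t1 |76|69|e6|89|89|e6|aa|76|
→ t2 |76|aa|e6|89|89|e6|69|76|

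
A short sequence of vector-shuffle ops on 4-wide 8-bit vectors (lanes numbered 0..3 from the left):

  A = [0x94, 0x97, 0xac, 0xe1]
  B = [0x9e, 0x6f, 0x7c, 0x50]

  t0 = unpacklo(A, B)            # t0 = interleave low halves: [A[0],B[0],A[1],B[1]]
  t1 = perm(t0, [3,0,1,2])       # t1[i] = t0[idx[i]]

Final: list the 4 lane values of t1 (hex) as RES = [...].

→ t0 |94|9e|97|6f|
→ t1 |6f|94|9e|97|

RES = [ 0x6f  0x94  0x9e  0x97 ]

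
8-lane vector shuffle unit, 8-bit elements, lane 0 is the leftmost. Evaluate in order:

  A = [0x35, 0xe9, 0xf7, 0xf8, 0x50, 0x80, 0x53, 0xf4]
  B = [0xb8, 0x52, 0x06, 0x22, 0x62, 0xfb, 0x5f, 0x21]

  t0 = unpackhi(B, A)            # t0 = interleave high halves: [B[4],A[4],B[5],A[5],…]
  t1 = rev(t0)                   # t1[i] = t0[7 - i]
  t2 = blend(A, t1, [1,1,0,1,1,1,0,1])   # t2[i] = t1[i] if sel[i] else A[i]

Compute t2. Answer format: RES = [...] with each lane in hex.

t0 = [0x62, 0x50, 0xfb, 0x80, 0x5f, 0x53, 0x21, 0xf4]
t1 = [0xf4, 0x21, 0x53, 0x5f, 0x80, 0xfb, 0x50, 0x62]
t2 = [0xf4, 0x21, 0xf7, 0x5f, 0x80, 0xfb, 0x53, 0x62]

RES = [0xf4, 0x21, 0xf7, 0x5f, 0x80, 0xfb, 0x53, 0x62]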